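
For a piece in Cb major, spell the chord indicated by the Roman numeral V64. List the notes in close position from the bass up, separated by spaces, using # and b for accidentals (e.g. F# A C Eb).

The numeral's case and figure indicate a major triad. In Cb major its root, the fifth degree, is Gb.
That chord is spelled Gb-Bb-Db.
With the 64 figure the chord is in second inversion; from the bass Db upward in close position it reads Db-Gb-Bb.

Db Gb Bb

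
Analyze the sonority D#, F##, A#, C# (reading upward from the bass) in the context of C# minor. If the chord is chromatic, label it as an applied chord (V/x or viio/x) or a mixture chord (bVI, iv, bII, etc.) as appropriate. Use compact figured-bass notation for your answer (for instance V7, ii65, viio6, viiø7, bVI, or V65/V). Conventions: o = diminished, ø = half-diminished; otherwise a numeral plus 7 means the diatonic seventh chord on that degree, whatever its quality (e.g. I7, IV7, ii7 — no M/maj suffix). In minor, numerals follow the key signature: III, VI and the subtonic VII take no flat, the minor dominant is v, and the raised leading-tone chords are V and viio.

V7/V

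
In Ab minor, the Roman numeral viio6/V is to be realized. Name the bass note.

F

The applied chord viio6/V is rooted on D: D-F-Ab.
The figure 6 means first inversion — the third is in the bass.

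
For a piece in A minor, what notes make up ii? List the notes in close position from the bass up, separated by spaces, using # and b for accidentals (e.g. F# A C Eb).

B D F#

ii is the minor supertonic, borrowed from the parallel major (the Dorian ii). In A minor that root is B.
So the chord is B-D-F#, a minor triad.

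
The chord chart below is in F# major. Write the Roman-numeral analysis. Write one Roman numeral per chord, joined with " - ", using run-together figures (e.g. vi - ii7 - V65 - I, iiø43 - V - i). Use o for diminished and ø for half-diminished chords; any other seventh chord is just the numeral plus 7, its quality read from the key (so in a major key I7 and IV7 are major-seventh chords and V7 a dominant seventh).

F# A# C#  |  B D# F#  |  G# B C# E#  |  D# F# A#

I - IV - V43 - vi

F#-A#-C#: major triad on F# = scale degree 1 → I.
B-D#-F#: major triad on B = scale degree 4 → IV.
G#-B-C#-E#: dominant seventh chord on C# = scale degree 5 → V43.
D#-F#-A#: root D# is the submediant; minor triad there is vi.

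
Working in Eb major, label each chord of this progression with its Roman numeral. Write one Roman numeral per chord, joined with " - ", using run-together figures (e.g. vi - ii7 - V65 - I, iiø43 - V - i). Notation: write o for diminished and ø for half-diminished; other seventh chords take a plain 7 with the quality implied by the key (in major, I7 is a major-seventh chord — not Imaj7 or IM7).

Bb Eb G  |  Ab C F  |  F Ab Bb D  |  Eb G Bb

I64 - ii6 - V43 - I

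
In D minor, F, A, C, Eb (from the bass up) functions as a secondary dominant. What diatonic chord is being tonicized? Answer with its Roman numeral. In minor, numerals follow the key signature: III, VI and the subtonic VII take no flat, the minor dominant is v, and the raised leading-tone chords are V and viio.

VI

The chord is a dominant seventh chord on F.
A dominant resolves down a perfect fifth: F → Bb. In D minor, Bb is scale degree 6, i.e. VI.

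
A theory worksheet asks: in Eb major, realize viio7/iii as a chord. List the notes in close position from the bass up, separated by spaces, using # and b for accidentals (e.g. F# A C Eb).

The slash marks an applied leading-tone chord: viio of iii. In Eb major, iii is G, so the leading tone to it is F#, a half step below.
Building a fully diminished seventh chord on F# gives F#-A-C-Eb.

F# A C Eb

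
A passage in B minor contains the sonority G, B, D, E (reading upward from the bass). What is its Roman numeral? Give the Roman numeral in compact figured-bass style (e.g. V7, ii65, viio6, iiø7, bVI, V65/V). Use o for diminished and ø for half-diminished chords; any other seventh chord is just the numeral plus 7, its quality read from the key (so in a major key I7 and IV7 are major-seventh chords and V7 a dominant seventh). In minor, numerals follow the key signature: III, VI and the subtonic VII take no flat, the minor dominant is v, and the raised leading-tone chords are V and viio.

iv65

The pitches E-G-B-D form a minor seventh chord rooted on E.
In B minor, E is the subdominant; the diatonic minor seventh chord there is iv7.
With G in the bass the chord is in first inversion, so the figured bass is 65.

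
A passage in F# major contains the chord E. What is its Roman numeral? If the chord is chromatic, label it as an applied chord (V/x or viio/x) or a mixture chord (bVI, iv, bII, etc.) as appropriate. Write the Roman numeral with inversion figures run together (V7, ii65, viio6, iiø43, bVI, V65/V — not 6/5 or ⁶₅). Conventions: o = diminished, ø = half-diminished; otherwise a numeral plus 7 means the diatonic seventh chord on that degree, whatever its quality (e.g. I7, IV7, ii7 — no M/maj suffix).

bVII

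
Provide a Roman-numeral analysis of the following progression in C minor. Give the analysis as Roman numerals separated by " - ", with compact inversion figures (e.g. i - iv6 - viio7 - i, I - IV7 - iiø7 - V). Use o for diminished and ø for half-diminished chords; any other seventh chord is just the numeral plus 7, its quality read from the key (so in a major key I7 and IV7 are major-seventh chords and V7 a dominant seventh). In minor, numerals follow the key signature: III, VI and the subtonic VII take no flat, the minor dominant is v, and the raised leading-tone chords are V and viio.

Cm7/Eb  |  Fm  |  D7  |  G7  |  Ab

i65 - iv - V7/V - V7 - VI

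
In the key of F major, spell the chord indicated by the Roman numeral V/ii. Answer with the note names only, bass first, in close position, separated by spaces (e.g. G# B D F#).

D F# A

The slash means an applied dominant: we want the dominant of ii. In F major, ii is G minor, and its dominant is built on D.
Building a major triad on D gives D-F#-A.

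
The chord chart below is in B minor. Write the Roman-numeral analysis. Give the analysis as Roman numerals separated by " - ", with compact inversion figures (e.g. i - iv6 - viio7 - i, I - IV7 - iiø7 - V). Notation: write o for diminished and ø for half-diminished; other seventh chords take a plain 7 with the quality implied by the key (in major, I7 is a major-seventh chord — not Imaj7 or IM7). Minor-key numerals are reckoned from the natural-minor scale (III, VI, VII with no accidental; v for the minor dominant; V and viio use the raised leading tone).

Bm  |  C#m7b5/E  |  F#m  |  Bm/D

i - iiø65 - v - i6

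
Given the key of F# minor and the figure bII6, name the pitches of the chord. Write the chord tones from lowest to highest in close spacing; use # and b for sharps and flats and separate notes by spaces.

B D G

bII6 is the Neapolitan sixth — a major triad on the lowered second degree, here in its customary first inversion. In F# minor that root is G.
So the chord is G-B-D.
With the 6 figure the chord is in first inversion; from the bass B upward in close position it reads B-D-G.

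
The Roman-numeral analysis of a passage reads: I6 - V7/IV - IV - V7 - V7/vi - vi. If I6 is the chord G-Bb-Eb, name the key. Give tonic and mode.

Eb major

The chord Eb/G is a major triad rooted on Eb; its label is I6.
If Eb is scale degree 1 and the mode makes that degree carry a major triad, the tonic is Eb and the mode is major.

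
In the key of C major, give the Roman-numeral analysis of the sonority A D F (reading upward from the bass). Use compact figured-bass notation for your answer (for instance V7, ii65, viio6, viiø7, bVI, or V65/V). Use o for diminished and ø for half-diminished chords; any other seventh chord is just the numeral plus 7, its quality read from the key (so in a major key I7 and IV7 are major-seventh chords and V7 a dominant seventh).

The pitches D-F-A form a minor triad rooted on D.
In C major, D is the supertonic; the diatonic minor triad there is ii.
With A in the bass the chord is in second inversion, so the figured bass is 64.

ii64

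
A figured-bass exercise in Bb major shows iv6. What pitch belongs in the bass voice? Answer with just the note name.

Gb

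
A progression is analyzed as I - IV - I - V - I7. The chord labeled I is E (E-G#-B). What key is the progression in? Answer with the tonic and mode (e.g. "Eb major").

The chord E is a major triad rooted on E; its label is I.
If E is scale degree 1 and the mode makes that degree carry a major triad, the tonic is E and the mode is major.

E major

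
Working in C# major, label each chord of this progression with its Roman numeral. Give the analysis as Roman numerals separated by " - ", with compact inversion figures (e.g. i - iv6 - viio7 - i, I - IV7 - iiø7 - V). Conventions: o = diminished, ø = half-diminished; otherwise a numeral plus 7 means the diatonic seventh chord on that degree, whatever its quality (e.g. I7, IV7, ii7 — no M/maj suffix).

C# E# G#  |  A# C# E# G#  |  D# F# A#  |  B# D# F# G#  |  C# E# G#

I - vi7 - ii - V65 - I

C#-E#-G#: root C# is the tonic; major triad there is I.
A#-C#-E#-G#: minor seventh chord on A# = scale degree 6 → vi7.
D#-F#-A#: minor triad on D# = scale degree 2 → ii.
B#-D#-F#-G#: dominant seventh chord on G# = scale degree 5 → V65.
C#-E#-G# has root C#, degree 1 in C# major, so I.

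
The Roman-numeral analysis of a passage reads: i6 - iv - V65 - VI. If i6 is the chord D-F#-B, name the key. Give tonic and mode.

The anchor chord is a minor triad on B, labeled i6.
If B is scale degree 1 and the mode makes that degree carry a minor triad, the tonic is B and the mode is minor.

B minor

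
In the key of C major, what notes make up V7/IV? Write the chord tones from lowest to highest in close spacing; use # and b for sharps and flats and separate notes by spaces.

V7/IV is a secondary dominant — the dominant seventh of IV. IV in C major is F, so the applied chord's root is C, a perfect fifth above.
Building a dominant seventh chord on C gives C-E-G-Bb.

C E G Bb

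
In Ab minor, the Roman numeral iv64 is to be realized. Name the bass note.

Ab

iv in Ab minor has root Db; the chord is Db-Fb-Ab.
The figure 64 means second inversion — the fifth is in the bass.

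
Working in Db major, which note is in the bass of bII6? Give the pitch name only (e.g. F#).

bII in Db major has root Ebb; the chord is Ebb-Gb-Bbb.
The figure 6 means first inversion — the third is in the bass.

Gb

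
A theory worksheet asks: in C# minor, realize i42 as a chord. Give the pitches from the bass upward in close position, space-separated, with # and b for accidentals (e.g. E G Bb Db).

In C# minor, the tonic is C#, and the diatonic chord built there is a minor seventh chord.
Stacking thirds from C# gives C#-E-G#-B.
The figured bass 42 indicates third inversion, placing the seventh (B) in the bass: B-C#-E-G#.

B C# E G#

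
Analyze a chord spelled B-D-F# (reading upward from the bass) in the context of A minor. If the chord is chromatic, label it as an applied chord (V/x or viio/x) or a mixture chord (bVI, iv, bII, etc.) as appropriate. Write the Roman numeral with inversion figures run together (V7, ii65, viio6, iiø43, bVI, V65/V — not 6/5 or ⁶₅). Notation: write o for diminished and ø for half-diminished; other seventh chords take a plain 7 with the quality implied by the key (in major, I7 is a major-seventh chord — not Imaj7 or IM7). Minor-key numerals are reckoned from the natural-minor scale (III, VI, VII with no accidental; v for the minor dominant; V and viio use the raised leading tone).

The pitches B-D-F# form a minor triad rooted on B.
B is the second degree of A minor. This is the minor supertonic, borrowed from the parallel major (the Dorian ii).

ii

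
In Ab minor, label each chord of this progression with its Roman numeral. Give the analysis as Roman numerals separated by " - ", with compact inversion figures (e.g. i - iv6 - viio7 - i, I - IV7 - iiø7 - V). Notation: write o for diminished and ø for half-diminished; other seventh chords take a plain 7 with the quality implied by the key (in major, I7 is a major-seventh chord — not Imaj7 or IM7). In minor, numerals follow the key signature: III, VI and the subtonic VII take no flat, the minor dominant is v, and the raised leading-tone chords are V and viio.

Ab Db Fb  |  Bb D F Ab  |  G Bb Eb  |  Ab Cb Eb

iv64 - V7/V - V6 - i

Ab-Db-Fb has root Db, degree 4 in Ab minor, so iv64.
Bb-D-F-Ab is the secondary dominant of V (dominant seventh chord on Bb): V7/V.
G-Bb-Eb has root Eb, degree 5 in Ab minor, so V6.
Ab-Cb-Eb: minor triad on Ab = scale degree 1 → i.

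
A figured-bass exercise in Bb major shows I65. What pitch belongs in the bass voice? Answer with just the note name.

D

I in Bb major has root Bb; the chord is Bb-D-F-A.
The figure 65 means first inversion — the third is in the bass.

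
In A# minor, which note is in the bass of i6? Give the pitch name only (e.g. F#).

C#

i in A# minor has root A#; the chord is A#-C#-E#.
The figure 6 means first inversion — the third is in the bass.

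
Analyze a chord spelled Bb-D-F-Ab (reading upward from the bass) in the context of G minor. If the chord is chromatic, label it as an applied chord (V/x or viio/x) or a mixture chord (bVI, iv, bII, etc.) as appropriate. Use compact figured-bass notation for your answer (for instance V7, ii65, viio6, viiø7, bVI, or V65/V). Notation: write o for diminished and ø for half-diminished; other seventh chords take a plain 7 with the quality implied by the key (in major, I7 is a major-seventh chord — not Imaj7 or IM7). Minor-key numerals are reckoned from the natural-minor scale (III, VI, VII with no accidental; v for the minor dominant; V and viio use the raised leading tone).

V7/VI

Stacked in thirds the chord is Bb-D-F-Ab: a dominant seventh chord on Bb.
Bb is not a diatonic chord root with this quality in G minor, but it lies a perfect fifth above Eb (VI), so the chord functions as an applied dominant of VI.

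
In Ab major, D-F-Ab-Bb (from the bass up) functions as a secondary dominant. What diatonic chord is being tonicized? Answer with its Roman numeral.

V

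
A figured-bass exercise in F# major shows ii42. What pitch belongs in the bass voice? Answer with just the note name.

F#

ii in F# major has root G#; the chord is G#-B-D#-F#.
The figure 42 means third inversion — the seventh is in the bass.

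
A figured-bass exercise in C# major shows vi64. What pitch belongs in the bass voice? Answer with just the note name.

vi in C# major has root A#; the chord is A#-C#-E#.
The figure 64 means second inversion — the fifth is in the bass.

E#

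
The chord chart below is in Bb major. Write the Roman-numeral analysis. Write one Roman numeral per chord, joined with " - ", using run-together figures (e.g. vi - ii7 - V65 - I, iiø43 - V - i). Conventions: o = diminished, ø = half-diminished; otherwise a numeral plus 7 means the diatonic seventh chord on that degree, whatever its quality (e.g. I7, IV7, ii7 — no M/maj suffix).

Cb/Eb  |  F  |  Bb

bII6 - V - I

Cb/Eb: major triad on Cb — chromatic; Cb is the lowered second degree, so this is the Neapolitan sixth, bII6 (third, Eb, in the bass — hence the 6).
F: root F is the dominant; major triad there is V.
Bb: root Bb is the tonic; major triad there is I.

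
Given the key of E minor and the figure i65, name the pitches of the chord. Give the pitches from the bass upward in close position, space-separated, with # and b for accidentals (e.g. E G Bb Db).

In E minor, scale degree 1 is E, and the diatonic chord built there is a minor seventh chord.
That chord is spelled E-G-B-D.
With the 65 figure the chord is in first inversion; from the bass G upward in close position it reads G-B-D-E.

G B D E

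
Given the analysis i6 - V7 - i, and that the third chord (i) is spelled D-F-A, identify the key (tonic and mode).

D minor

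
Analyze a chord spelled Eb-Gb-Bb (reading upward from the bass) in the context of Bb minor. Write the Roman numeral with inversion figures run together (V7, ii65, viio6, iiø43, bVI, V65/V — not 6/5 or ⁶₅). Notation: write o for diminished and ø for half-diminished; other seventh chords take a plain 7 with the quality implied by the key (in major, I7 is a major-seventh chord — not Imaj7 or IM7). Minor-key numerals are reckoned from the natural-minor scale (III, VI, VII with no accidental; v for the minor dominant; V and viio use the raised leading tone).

iv

The pitches Eb-Gb-Bb form a minor triad rooted on Eb.
In Bb minor, Eb is the subdominant; the diatonic minor triad there is iv.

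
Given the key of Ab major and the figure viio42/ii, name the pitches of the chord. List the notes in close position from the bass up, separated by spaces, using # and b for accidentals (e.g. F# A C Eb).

Gb A C Eb

viio42/ii is a secondary leading-tone chord. The target ii is Bb in Ab major; the applied chord is rooted a semitone below, on A.
Building a fully diminished seventh chord on A gives A-C-Eb-Gb.
With the 42 figure the chord is in third inversion; from the bass Gb upward in close position it reads Gb-A-C-Eb.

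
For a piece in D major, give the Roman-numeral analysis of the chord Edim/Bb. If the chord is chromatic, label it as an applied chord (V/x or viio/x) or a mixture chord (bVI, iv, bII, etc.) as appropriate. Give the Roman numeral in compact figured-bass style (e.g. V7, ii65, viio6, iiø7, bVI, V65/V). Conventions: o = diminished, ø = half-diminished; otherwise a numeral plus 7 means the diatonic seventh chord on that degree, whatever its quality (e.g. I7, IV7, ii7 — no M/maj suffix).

iio64

The pitches E-G-Bb form a diminished triad rooted on E.
E is the second degree of D major. This is the diminished supertonic triad, borrowed from the parallel minor.
With Bb in the bass the chord is in second inversion, so the figured bass is 64.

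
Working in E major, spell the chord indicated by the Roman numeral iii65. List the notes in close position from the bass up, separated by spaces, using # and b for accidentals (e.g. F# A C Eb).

B D# F# G#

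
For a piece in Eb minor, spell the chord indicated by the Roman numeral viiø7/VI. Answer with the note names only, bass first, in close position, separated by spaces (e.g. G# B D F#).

viiø7/VI is a secondary leading-tone chord. The target VI is Cb in Eb minor; the applied chord is rooted a semitone below, on Bb.
Building a half-diminished seventh chord on Bb gives Bb-Db-Fb-Ab.

Bb Db Fb Ab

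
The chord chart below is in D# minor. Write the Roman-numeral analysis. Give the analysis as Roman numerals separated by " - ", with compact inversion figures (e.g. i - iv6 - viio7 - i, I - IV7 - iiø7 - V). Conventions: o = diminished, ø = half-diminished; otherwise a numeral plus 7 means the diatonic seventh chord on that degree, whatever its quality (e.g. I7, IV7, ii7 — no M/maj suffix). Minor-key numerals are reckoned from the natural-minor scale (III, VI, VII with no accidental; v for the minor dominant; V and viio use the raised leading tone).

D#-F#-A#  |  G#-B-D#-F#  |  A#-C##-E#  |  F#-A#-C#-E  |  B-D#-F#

D#-F#-A#: root D# is the tonic; minor triad there is i.
G#-B-D#-F# has root G#, degree 4 in D# minor, so iv7.
A#-C##-E#: root A# is the dominant; major triad there is V.
F#-A#-C#-E is the secondary dominant of VI (dominant seventh chord on F#): V7/VI.
B-D#-F# has root B, degree 6 in D# minor, so VI.

i - iv7 - V - V7/VI - VI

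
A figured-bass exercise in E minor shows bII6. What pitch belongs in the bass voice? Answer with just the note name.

bII in E minor has root F; the chord is F-A-C.
The figure 6 means first inversion — the third is in the bass.

A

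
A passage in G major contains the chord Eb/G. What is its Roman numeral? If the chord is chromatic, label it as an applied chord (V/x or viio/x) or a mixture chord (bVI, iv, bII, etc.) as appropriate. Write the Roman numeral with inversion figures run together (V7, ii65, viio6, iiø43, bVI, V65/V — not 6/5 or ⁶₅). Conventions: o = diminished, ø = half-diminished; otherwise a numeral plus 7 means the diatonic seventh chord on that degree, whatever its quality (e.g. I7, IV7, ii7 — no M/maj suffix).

bVI6

Stacked in thirds the chord is Eb-G-Bb: a major triad on Eb.
Eb is the lowered sixth degree of G major (diatonic 6 would be E). This is a major triad on the lowered sixth degree, borrowed from the parallel minor.
With G in the bass the chord is in first inversion, so the figured bass is 6.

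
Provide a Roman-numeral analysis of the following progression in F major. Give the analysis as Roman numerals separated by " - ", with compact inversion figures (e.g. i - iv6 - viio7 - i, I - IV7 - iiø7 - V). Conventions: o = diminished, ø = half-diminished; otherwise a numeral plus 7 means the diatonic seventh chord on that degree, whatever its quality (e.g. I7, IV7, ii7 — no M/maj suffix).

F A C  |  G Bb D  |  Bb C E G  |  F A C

I - ii - V42 - I

F-A-C: root F is the tonic; major triad there is I.
G-Bb-D: root G is the supertonic; minor triad there is ii.
Bb-C-E-G: root C is the dominant; dominant seventh chord there is V42.
F-A-C: major triad on F = scale degree 1 → I.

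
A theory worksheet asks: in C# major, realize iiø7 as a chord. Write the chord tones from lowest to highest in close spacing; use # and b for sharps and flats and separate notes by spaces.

D# F# A C#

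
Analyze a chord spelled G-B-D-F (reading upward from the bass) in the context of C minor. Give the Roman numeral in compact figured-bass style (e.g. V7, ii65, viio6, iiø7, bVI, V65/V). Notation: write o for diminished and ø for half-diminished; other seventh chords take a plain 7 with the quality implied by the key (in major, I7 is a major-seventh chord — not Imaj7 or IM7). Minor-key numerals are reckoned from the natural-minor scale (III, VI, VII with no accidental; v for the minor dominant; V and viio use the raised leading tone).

V7

Stacked in thirds the chord is G-B-D-F: a dominant seventh chord on G.
G is scale degree 5 in C minor, and a dominant seventh chord on that degree is written V7.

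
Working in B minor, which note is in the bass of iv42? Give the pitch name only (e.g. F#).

D

iv in B minor has root E; the chord is E-G-B-D.
The figure 42 means third inversion — the seventh is in the bass.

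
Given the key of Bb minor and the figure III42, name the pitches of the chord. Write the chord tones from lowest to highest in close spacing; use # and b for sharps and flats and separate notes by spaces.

The numeral's case and figure indicate a major seventh chord. In Bb minor its root, scale degree 3, is Db.
Stacking thirds from Db gives Db-F-Ab-C.
With the 42 figure the chord is in third inversion; from the bass C upward in close position it reads C-Db-F-Ab.

C Db F Ab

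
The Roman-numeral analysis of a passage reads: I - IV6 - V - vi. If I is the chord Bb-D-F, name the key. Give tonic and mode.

The chord Bb is a major triad rooted on Bb; its label is I.
If Bb is scale degree 1 and the mode makes that degree carry a major triad, the tonic is Bb and the mode is major.

Bb major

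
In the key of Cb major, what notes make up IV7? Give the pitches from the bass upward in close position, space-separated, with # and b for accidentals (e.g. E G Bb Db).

Fb Ab Cb Eb

In Cb major, scale degree 4 is Fb, and the diatonic chord built there is a major seventh chord.
Stacking thirds from Fb gives Fb-Ab-Cb-Eb.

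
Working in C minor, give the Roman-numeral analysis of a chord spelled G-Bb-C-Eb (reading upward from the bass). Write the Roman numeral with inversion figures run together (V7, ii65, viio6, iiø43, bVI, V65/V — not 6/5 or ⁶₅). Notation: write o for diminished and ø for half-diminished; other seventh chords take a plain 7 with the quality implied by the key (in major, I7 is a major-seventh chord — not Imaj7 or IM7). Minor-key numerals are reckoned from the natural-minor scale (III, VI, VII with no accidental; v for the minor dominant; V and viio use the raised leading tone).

i43

Stacked in thirds the chord is C-Eb-G-Bb: a minor seventh chord on C.
In C minor, C is the tonic; the diatonic minor seventh chord there is i7.
With G in the bass the chord is in second inversion, so the figured bass is 43.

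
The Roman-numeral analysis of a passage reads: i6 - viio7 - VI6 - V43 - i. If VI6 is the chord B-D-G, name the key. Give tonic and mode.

The chord G/B is a major triad rooted on G; its label is VI6.
Counting down 5 scale steps from G places the tonic on B; a major triad on degree 6 is diatonic only in minor.

B minor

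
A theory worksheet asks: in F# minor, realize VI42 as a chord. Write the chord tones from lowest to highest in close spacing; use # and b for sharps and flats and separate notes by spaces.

In F# minor, scale degree 6 is D, and the diatonic chord built there is a major seventh chord.
Stacking thirds from D gives D-F#-A-C#.
The figured bass 42 indicates third inversion, placing the seventh (C#) in the bass: C#-D-F#-A.

C# D F# A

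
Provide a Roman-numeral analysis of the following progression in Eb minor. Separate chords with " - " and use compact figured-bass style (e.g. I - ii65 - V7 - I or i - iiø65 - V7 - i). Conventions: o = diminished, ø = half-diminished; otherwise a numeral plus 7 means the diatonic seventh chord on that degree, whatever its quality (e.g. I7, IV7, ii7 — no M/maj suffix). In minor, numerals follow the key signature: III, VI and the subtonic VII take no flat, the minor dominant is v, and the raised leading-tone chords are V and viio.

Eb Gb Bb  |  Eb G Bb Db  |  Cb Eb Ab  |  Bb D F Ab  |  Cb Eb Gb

i - V7/iv - iv6 - V7 - VI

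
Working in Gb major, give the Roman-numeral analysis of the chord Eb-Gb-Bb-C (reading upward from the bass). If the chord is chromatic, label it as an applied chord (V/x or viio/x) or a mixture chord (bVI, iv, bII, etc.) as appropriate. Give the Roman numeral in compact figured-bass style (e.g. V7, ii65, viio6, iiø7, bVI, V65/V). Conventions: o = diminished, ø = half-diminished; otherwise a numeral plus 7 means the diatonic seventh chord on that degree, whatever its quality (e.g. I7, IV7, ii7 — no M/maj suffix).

viiø65/V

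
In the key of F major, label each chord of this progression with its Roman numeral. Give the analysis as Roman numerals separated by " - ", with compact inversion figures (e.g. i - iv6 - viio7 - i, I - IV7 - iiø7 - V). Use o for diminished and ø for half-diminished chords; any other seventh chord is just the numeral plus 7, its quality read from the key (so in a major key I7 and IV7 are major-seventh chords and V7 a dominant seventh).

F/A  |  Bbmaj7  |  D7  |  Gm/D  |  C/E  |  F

F/A: major triad on F = scale degree 1 → I6.
Bbmaj7: major seventh chord on Bb = scale degree 4 → IV7.
D7 is the secondary dominant of ii (dominant seventh chord on D): V7/ii.
Gm/D has root G, degree 2 in F major, so ii64.
C/E: major triad on C = scale degree 5 → V6.
F: root F is the tonic; major triad there is I.

I6 - IV7 - V7/ii - ii64 - V6 - I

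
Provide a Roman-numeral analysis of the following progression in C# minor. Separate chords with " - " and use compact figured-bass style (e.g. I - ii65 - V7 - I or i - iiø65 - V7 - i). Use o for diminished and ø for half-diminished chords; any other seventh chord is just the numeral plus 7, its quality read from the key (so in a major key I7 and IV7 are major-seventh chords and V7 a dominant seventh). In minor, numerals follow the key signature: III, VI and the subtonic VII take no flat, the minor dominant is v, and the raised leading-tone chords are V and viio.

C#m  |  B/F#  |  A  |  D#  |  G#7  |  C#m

C#m: root C# is the tonic; minor triad there is i.
B/F#: major triad on B = scale degree 7 → VII64.
A: major triad on A = scale degree 6 → VI.
D#: chromatic; D# is V of V, so V/V.
G#7: dominant seventh chord on G# = scale degree 5 → V7.
C#m: root C# is the tonic; minor triad there is i.

i - VII64 - VI - V/V - V7 - i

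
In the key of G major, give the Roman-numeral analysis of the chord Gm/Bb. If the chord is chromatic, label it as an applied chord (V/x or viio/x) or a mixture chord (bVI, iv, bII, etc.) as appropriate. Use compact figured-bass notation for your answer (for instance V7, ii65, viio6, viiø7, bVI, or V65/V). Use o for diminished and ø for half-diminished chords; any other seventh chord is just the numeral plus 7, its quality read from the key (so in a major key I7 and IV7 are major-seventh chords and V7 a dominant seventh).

i6

Stacked in thirds the chord is G-Bb-D: a minor triad on G.
G is the first degree of G major. This is the minor tonic, borrowed from the parallel minor.
With Bb in the bass the chord is in first inversion, so the figured bass is 6.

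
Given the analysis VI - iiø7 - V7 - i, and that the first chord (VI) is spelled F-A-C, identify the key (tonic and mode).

The chord F is a major triad rooted on F; its label is VI.
If F is scale degree 6 and the mode makes that degree carry a major triad, the tonic is A and the mode is minor.

A minor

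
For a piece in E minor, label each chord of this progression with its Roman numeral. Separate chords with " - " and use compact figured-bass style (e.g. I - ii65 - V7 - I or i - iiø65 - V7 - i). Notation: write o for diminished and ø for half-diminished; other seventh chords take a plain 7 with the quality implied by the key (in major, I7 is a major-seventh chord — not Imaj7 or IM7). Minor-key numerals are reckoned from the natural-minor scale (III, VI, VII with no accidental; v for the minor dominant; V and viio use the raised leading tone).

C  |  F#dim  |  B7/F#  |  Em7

C: major triad on C = scale degree 6 → VI.
F#dim: root F# is the supertonic; diminished triad there is iio.
B7/F#: root B is the dominant; dominant seventh chord there is V43.
Em7 has root E, degree 1 in E minor, so i7.

VI - iio - V43 - i7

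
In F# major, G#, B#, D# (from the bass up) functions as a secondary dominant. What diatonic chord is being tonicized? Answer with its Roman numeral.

V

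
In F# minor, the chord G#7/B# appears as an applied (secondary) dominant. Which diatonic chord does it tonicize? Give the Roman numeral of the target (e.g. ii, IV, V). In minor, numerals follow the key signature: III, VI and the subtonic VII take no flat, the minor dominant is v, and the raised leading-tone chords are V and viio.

V

The chord is a dominant seventh chord on G#.
A dominant resolves down a perfect fifth: G# → C#. In F# minor, C# is scale degree 5, i.e. V.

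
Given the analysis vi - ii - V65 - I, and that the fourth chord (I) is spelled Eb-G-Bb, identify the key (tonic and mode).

The anchor chord is a major triad on Eb, labeled I.
If Eb is scale degree 1 and the mode makes that degree carry a major triad, the tonic is Eb and the mode is major.

Eb major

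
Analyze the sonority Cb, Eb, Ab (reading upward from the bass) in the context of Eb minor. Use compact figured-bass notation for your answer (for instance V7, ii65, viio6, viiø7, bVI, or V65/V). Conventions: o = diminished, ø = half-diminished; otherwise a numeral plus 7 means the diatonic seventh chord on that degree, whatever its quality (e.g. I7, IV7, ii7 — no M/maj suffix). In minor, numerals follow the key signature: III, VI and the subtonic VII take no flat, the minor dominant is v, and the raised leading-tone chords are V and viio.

iv6

The pitches Ab-Cb-Eb form a minor triad rooted on Ab.
In Eb minor, Ab is the subdominant; the diatonic minor triad there is iv.
With Cb in the bass the chord is in first inversion, so the figured bass is 6.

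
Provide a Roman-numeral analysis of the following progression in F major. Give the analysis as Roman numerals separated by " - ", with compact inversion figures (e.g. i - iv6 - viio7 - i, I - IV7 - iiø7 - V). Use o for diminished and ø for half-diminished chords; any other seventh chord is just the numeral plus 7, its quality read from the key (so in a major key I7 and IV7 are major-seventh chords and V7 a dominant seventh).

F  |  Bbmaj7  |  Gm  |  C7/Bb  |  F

I - IV7 - ii - V42 - I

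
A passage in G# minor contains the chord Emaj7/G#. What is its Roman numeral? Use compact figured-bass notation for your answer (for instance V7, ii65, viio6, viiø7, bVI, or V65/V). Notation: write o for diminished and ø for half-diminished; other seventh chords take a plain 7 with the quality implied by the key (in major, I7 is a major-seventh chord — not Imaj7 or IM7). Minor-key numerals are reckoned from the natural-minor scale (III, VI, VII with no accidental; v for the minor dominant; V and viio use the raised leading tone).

VI65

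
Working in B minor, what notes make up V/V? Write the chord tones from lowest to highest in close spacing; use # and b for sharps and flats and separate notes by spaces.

V/V is a secondary dominant — the dominant triad of V. V in B minor is F#, so the applied chord's root is C#, a perfect fifth above.
Building a major triad on C# gives C#-E#-G#.

C# E# G#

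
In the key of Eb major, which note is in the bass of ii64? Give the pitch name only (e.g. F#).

ii in Eb major has root F; the chord is F-Ab-C.
The figure 64 means second inversion — the fifth is in the bass.

C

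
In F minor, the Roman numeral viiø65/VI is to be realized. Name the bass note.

The applied chord viiø65/VI is rooted on C: C-Eb-Gb-Bb.
The figure 65 means first inversion — the third is in the bass.

Eb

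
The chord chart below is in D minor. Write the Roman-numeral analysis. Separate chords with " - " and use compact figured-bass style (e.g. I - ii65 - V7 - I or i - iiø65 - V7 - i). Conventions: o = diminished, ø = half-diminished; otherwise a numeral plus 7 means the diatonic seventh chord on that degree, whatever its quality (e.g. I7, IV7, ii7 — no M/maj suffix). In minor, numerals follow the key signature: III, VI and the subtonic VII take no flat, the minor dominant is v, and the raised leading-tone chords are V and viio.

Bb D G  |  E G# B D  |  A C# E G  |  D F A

Bb-D-G has root G, degree 4 in D minor, so iv6.
E-G#-B-D is the secondary dominant of V (dominant seventh chord on E): V7/V.
A-C#-E-G: root A is the dominant; dominant seventh chord there is V7.
D-F-A: minor triad on D = scale degree 1 → i.

iv6 - V7/V - V7 - i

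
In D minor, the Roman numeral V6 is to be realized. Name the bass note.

C#

V in D minor has root A; the chord is A-C#-E.
The figure 6 means first inversion — the third is in the bass.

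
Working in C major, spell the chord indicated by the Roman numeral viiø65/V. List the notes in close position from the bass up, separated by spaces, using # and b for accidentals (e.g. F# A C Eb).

The slash marks an applied leading-tone chord: viio of V. In C major, V is G, so the leading tone to it is F#, a half step below.
Building a half-diminished seventh chord on F# gives F#-A-C-E.
With the 65 figure the chord is in first inversion; from the bass A upward in close position it reads A-C-E-F#.

A C E F#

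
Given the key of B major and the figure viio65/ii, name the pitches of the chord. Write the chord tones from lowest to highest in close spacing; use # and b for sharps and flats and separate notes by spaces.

The slash marks an applied leading-tone chord: viio of ii. In B major, ii is C#, so the leading tone to it is B#, a half step below.
Building a fully diminished seventh chord on B# gives B#-D#-F#-A.
The figured bass 65 indicates first inversion, placing the third (D#) in the bass: D#-F#-A-B#.

D# F# A B#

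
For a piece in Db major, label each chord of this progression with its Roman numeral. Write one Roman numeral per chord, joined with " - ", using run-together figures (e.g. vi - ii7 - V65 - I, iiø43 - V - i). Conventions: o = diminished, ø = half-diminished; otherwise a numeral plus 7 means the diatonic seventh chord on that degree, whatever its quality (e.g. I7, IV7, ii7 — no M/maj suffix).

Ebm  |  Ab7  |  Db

ii - V7 - I

Ebm: root Eb is the supertonic; minor triad there is ii.
Ab7: root Ab is the dominant; dominant seventh chord there is V7.
Db: major triad on Db = scale degree 1 → I.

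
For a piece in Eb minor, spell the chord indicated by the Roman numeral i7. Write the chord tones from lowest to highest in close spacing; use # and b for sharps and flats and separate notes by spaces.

Eb Gb Bb Db

In Eb minor, the tonic is Eb, and the diatonic chord built there is a minor seventh chord.
That chord is spelled Eb-Gb-Bb-Db.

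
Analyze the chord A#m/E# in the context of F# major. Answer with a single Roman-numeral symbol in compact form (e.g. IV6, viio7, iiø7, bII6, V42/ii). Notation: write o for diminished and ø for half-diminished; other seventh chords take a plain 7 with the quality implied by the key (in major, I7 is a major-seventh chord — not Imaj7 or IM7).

The pitches A#-C#-E# form a minor triad rooted on A#.
A# is scale degree 3 in F# major, and a minor triad on that degree is written iii.
With E# in the bass the chord is in second inversion, so the figured bass is 64.

iii64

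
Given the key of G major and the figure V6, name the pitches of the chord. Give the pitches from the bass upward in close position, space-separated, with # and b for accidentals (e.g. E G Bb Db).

F# A D

The numeral's case and figure indicate a major triad. In G major its root, the fifth degree, is D.
Stacking thirds from D gives D-F#-A.
With the 6 figure the chord is in first inversion; from the bass F# upward in close position it reads F#-A-D.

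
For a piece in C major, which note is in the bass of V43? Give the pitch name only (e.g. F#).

D

V in C major has root G; the chord is G-B-D-F.
The figure 43 means second inversion — the fifth is in the bass.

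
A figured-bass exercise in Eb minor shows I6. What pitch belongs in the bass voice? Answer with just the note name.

I in Eb minor has root Eb; the chord is Eb-G-Bb.
The figure 6 means first inversion — the third is in the bass.

G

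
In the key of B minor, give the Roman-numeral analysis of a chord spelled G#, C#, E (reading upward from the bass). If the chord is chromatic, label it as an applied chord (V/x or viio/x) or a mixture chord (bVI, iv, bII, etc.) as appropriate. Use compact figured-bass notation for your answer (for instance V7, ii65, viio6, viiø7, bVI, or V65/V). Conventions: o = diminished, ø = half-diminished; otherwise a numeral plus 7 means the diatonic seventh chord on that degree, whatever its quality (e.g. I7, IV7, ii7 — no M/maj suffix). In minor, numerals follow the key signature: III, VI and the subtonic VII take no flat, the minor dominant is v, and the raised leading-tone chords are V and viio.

The pitches C#-E-G# form a minor triad rooted on C#.
C# is the second degree of B minor. This is the minor supertonic, borrowed from the parallel major (the Dorian ii).
With G# in the bass the chord is in second inversion, so the figured bass is 64.

ii64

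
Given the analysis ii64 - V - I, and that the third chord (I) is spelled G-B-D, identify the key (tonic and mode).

G major

The anchor chord is a major triad on G, labeled I.
If G is scale degree 1 and the mode makes that degree carry a major triad, the tonic is G and the mode is major.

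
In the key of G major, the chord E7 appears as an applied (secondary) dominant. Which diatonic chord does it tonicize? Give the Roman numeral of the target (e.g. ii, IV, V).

ii

The chord is a dominant seventh chord on E.
A dominant resolves down a perfect fifth: E → A. In G major, A is scale degree 2, i.e. ii.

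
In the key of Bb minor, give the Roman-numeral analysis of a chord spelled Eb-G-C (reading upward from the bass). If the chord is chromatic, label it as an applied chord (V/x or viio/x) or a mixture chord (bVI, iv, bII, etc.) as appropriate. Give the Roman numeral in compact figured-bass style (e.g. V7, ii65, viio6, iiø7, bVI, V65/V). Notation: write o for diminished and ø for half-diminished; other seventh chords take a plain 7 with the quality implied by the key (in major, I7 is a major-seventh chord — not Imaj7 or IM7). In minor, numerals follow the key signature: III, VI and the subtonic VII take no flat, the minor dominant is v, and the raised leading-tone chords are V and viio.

ii6

Stacked in thirds the chord is C-Eb-G: a minor triad on C.
C is the second degree of Bb minor. This is the minor supertonic, borrowed from the parallel major (the Dorian ii).
With Eb in the bass the chord is in first inversion, so the figured bass is 6.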